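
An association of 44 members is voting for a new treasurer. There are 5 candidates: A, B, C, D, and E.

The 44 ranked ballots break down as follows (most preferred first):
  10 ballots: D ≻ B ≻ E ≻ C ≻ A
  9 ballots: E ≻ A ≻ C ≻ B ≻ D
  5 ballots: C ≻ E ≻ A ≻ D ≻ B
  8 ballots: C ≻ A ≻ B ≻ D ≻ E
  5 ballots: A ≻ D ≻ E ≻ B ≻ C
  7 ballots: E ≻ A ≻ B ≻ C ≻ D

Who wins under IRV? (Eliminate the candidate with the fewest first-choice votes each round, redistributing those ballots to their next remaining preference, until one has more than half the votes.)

Round 1: A 5, B 0, C 13, D 10, E 16. B eliminated.
Round 2: A 5, C 13, D 10, E 16. A eliminated.
Round 3: C 13, D 15, E 16. C eliminated.
Round 4: D 23, E 21. D has a majority (≥23).

D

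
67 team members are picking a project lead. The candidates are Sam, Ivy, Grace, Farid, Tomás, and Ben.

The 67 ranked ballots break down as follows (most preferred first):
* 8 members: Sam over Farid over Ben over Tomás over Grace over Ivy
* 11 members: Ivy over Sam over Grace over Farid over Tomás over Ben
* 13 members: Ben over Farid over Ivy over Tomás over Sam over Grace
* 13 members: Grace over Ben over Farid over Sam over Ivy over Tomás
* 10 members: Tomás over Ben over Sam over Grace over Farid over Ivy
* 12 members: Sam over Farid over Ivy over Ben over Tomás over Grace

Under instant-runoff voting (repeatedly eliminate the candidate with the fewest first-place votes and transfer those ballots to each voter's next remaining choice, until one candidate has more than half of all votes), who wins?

Round 1: Sam 20, Ivy 11, Grace 13, Farid 0, Tomás 10, Ben 13. Farid eliminated.
Round 2: Sam 20, Ivy 11, Grace 13, Tomás 10, Ben 13. Tomás eliminated.
Round 3: Sam 20, Ivy 11, Grace 13, Ben 23. Ivy eliminated.
Round 4: Sam 31, Grace 13, Ben 23. Grace eliminated.
Round 5: Sam 31, Ben 36. Ben has a majority (≥34).

Ben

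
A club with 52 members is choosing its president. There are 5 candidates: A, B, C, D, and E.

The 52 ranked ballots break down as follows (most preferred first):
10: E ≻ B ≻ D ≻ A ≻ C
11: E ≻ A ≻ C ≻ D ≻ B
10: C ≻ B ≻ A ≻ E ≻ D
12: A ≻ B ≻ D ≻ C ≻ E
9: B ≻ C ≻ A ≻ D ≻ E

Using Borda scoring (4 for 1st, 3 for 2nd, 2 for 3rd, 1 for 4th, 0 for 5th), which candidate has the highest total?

A: 10×1 + 11×3 + 10×2 + 12×4 + 9×2 = 129
B: 10×3 + 11×0 + 10×3 + 12×3 + 9×4 = 132
C: 10×0 + 11×2 + 10×4 + 12×1 + 9×3 = 101
D: 10×2 + 11×1 + 10×0 + 12×2 + 9×1 = 64
E: 10×4 + 11×4 + 10×1 + 12×0 + 9×0 = 94

B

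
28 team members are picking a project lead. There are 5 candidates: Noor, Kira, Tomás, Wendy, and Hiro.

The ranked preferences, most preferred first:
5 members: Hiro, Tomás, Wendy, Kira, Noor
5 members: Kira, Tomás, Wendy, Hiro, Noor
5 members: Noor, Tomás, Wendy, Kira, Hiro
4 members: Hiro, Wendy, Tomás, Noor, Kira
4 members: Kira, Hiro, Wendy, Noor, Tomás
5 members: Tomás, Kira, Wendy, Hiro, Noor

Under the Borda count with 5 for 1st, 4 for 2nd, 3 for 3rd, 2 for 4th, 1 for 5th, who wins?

Noor: 5×1 + 5×1 + 5×5 + 4×2 + 4×2 + 5×1 = 56
Kira: 5×2 + 5×5 + 5×2 + 4×1 + 4×5 + 5×4 = 89
Tomás: 5×4 + 5×4 + 5×4 + 4×3 + 4×1 + 5×5 = 101
Wendy: 5×3 + 5×3 + 5×3 + 4×4 + 4×3 + 5×3 = 88
Hiro: 5×5 + 5×2 + 5×1 + 4×5 + 4×4 + 5×2 = 86

Tomás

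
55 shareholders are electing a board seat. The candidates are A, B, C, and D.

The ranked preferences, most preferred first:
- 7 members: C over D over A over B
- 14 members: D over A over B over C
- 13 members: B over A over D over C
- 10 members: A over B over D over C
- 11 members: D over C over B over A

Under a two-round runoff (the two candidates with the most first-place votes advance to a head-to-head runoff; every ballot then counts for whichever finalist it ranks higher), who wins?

Round 1 first-place votes: A 10, B 13, C 7, D 25. D and B advance.
Runoff: D is ranked above B on 32 ballots, B above D on 23.

D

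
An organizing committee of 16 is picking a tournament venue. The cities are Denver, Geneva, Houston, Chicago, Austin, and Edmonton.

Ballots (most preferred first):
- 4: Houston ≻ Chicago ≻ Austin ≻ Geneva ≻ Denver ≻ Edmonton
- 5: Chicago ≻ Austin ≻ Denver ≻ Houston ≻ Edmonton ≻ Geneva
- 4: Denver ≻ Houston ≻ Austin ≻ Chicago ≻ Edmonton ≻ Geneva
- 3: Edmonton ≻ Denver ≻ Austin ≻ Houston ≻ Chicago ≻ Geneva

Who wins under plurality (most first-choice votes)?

Chicago

First-place votes: Denver 4, Geneva 0, Houston 4, Chicago 5, Austin 0, Edmonton 3.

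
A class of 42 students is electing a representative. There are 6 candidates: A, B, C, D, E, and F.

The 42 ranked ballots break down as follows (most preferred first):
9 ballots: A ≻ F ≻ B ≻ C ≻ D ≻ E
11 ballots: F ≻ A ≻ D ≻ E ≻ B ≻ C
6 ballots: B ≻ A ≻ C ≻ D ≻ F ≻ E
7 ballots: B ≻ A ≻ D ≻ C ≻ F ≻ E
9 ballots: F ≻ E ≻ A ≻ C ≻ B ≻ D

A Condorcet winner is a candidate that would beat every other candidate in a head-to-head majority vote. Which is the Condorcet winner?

A

A vs B: 29–13
A vs C: 42–0
A vs D: 42–0
A vs E: 33–9
A vs F: 22–20
A beats every other candidate.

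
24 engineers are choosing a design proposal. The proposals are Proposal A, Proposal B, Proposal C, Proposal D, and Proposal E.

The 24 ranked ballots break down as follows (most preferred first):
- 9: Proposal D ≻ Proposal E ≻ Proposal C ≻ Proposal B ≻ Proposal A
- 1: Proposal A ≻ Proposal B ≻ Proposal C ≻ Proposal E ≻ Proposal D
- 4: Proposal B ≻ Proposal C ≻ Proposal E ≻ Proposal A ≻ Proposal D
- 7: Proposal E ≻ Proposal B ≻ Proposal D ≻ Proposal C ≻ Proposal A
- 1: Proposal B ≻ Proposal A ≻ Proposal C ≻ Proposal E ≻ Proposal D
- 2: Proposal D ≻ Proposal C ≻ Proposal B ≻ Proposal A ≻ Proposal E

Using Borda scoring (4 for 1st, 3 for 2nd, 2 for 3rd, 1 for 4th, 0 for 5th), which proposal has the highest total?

Proposal A: 9×0 + 1×4 + 4×1 + 7×0 + 1×3 + 2×1 = 13
Proposal B: 9×1 + 1×3 + 4×4 + 7×3 + 1×4 + 2×2 = 57
Proposal C: 9×2 + 1×2 + 4×3 + 7×1 + 1×2 + 2×3 = 47
Proposal D: 9×4 + 1×0 + 4×0 + 7×2 + 1×0 + 2×4 = 58
Proposal E: 9×3 + 1×1 + 4×2 + 7×4 + 1×1 + 2×0 = 65

Proposal E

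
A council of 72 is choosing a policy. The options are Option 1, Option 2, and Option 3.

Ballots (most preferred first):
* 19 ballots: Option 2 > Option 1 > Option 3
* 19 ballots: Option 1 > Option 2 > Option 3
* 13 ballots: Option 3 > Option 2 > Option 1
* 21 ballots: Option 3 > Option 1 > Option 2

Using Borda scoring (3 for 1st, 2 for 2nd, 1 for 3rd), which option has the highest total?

Option 1

Option 1: 19×2 + 19×3 + 13×1 + 21×2 = 150
Option 2: 19×3 + 19×2 + 13×2 + 21×1 = 142
Option 3: 19×1 + 19×1 + 13×3 + 21×3 = 140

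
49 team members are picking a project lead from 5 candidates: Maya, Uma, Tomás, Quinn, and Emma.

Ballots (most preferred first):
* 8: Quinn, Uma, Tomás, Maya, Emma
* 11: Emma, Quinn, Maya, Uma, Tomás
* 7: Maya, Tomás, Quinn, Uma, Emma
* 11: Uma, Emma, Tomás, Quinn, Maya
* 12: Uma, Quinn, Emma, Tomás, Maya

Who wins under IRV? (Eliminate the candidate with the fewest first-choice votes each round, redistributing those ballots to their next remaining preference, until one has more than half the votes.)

Round 1: Maya 7, Uma 23, Tomás 0, Quinn 8, Emma 11. Tomás eliminated.
Round 2: Maya 7, Uma 23, Quinn 8, Emma 11. Maya eliminated.
Round 3: Uma 23, Quinn 15, Emma 11. Emma eliminated.
Round 4: Uma 23, Quinn 26. Quinn has a majority (≥25).

Quinn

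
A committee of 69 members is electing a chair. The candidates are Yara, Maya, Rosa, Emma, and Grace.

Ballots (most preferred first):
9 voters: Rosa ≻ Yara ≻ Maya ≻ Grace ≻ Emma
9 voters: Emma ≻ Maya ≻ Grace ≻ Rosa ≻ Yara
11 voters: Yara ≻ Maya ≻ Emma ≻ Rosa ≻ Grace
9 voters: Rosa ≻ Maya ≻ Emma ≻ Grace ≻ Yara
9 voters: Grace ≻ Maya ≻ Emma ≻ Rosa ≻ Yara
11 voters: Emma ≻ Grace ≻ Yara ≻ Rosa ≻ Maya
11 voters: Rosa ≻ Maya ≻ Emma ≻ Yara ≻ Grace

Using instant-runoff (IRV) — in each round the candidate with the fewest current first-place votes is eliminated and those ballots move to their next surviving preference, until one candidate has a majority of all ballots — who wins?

Emma

Round 1: Yara 11, Maya 0, Rosa 29, Emma 20, Grace 9. Maya eliminated.
Round 2: Yara 11, Rosa 29, Emma 20, Grace 9. Grace eliminated.
Round 3: Yara 11, Rosa 29, Emma 29. Yara eliminated.
Round 4: Rosa 29, Emma 40. Emma has a majority (≥35).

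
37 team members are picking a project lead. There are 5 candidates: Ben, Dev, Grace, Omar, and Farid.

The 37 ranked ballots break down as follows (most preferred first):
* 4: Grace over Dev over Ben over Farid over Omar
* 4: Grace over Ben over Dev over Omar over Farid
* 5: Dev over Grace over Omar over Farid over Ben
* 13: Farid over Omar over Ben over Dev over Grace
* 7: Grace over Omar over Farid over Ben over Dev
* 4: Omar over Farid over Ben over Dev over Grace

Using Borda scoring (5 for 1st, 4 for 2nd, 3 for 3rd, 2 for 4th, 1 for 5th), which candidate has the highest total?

Ben: 4×3 + 4×4 + 5×1 + 13×3 + 7×2 + 4×3 = 98
Dev: 4×4 + 4×3 + 5×5 + 13×2 + 7×1 + 4×2 = 94
Grace: 4×5 + 4×5 + 5×4 + 13×1 + 7×5 + 4×1 = 112
Omar: 4×1 + 4×2 + 5×3 + 13×4 + 7×4 + 4×5 = 127
Farid: 4×2 + 4×1 + 5×2 + 13×5 + 7×3 + 4×4 = 124

Omar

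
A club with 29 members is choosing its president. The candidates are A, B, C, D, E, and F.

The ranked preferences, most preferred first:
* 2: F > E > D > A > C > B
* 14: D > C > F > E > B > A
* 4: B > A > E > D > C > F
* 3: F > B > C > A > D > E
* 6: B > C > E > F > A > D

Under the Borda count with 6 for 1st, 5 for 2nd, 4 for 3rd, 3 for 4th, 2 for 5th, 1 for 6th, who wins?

A: 2×3 + 14×1 + 4×5 + 3×3 + 6×2 = 61
B: 2×1 + 14×2 + 4×6 + 3×5 + 6×6 = 105
C: 2×2 + 14×5 + 4×2 + 3×4 + 6×5 = 124
D: 2×4 + 14×6 + 4×3 + 3×2 + 6×1 = 116
E: 2×5 + 14×3 + 4×4 + 3×1 + 6×4 = 95
F: 2×6 + 14×4 + 4×1 + 3×6 + 6×3 = 108

C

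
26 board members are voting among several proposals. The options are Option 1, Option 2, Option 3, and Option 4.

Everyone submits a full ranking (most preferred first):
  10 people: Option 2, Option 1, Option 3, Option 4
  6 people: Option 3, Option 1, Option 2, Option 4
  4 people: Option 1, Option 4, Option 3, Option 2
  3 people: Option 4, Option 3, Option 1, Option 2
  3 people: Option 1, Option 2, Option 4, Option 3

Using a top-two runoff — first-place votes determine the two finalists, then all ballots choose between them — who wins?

Option 1

Round 1 first-place votes: Option 1 7, Option 2 10, Option 3 6, Option 4 3. Option 2 and Option 1 advance.
Runoff: Option 2 is ranked above Option 1 on 10 ballots, Option 1 above Option 2 on 16.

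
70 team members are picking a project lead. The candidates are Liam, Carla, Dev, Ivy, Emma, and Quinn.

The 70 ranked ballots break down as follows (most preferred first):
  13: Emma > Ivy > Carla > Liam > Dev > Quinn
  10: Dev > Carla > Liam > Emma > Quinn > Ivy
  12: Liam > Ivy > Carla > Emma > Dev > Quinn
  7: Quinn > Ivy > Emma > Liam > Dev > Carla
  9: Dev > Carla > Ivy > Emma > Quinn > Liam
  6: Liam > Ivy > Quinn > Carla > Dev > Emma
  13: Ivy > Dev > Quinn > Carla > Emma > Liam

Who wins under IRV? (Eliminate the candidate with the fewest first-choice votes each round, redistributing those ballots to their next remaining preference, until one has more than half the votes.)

Round 1: Liam 18, Carla 0, Dev 19, Ivy 13, Emma 13, Quinn 7. Carla eliminated.
Round 2: Liam 18, Dev 19, Ivy 13, Emma 13, Quinn 7. Quinn eliminated.
Round 3: Liam 18, Dev 19, Ivy 20, Emma 13. Emma eliminated.
Round 4: Liam 18, Dev 19, Ivy 33. Liam eliminated.
Round 5: Dev 19, Ivy 51. Ivy has a majority (≥36).

Ivy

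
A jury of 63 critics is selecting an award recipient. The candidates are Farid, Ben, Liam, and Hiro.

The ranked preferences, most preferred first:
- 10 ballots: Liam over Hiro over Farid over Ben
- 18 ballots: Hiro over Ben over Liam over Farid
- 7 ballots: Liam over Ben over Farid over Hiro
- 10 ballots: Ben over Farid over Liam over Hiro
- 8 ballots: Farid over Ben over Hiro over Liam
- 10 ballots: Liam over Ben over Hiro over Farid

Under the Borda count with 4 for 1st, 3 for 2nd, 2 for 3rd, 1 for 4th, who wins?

Ben

Farid: 10×2 + 18×1 + 7×2 + 10×3 + 8×4 + 10×1 = 124
Ben: 10×1 + 18×3 + 7×3 + 10×4 + 8×3 + 10×3 = 179
Liam: 10×4 + 18×2 + 7×4 + 10×2 + 8×1 + 10×4 = 172
Hiro: 10×3 + 18×4 + 7×1 + 10×1 + 8×2 + 10×2 = 155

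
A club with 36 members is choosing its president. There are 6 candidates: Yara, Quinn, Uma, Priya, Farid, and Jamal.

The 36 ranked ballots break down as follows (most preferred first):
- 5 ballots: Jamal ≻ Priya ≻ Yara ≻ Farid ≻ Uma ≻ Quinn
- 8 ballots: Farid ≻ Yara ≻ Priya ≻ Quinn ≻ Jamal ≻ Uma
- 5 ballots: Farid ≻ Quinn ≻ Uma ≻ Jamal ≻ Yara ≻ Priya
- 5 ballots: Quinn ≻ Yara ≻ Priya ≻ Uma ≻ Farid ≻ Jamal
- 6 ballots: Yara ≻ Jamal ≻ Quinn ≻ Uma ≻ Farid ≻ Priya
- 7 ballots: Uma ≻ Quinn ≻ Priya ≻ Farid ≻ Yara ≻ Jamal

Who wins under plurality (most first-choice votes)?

Farid

First-place votes: Yara 6, Quinn 5, Uma 7, Priya 0, Farid 13, Jamal 5.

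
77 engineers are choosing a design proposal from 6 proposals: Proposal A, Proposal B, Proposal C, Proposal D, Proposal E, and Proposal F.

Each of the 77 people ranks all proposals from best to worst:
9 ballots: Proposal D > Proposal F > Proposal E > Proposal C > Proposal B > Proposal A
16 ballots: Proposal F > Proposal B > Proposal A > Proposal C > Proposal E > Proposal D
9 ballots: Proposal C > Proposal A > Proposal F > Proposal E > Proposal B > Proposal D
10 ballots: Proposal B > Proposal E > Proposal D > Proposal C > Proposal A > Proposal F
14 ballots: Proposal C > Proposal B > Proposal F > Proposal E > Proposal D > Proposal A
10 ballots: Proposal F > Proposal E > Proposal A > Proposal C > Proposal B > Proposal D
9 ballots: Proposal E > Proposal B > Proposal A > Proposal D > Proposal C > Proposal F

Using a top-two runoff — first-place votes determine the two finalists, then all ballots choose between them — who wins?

Proposal C

Round 1 first-place votes: Proposal A 0, Proposal B 10, Proposal C 23, Proposal D 9, Proposal E 9, Proposal F 26. Proposal F and Proposal C advance.
Runoff: Proposal F is ranked above Proposal C on 35 ballots, Proposal C above Proposal F on 42.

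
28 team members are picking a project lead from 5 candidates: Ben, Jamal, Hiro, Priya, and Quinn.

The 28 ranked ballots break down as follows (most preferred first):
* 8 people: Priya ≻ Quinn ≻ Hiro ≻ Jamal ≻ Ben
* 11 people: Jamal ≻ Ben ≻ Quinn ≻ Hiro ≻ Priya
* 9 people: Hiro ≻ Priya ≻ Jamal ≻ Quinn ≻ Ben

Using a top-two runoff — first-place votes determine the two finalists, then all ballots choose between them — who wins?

Hiro

Round 1 first-place votes: Ben 0, Jamal 11, Hiro 9, Priya 8, Quinn 0. Jamal and Hiro advance.
Runoff: Jamal is ranked above Hiro on 11 ballots, Hiro above Jamal on 17.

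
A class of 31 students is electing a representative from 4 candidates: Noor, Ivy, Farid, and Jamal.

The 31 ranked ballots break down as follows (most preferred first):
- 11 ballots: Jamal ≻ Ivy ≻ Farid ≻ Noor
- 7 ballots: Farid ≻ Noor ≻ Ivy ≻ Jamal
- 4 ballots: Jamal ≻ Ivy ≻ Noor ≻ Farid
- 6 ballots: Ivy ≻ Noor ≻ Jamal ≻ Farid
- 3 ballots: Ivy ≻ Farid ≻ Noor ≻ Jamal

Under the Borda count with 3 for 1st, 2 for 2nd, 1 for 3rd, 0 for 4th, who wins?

Ivy

Noor: 11×0 + 7×2 + 4×1 + 6×2 + 3×1 = 33
Ivy: 11×2 + 7×1 + 4×2 + 6×3 + 3×3 = 64
Farid: 11×1 + 7×3 + 4×0 + 6×0 + 3×2 = 38
Jamal: 11×3 + 7×0 + 4×3 + 6×1 + 3×0 = 51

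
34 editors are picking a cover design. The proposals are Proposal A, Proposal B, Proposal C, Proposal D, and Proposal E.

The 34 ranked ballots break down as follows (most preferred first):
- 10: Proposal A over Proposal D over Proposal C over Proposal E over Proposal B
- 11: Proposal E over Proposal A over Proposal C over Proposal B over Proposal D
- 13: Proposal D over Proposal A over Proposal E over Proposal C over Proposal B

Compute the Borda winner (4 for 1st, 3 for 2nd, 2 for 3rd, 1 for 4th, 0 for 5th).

Proposal A: 10×4 + 11×3 + 13×3 = 112
Proposal B: 10×0 + 11×1 + 13×0 = 11
Proposal C: 10×2 + 11×2 + 13×1 = 55
Proposal D: 10×3 + 11×0 + 13×4 = 82
Proposal E: 10×1 + 11×4 + 13×2 = 80

Proposal A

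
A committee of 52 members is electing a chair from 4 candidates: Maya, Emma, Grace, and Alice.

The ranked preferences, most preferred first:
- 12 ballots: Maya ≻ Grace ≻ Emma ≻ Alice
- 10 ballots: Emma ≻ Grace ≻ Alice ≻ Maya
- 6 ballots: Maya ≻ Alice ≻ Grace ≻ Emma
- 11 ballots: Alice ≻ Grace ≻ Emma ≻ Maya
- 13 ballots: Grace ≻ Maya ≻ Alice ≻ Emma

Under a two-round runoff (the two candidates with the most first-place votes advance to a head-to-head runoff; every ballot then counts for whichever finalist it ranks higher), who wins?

Grace

Round 1 first-place votes: Maya 18, Emma 10, Grace 13, Alice 11. Maya and Grace advance.
Runoff: Maya is ranked above Grace on 18 ballots, Grace above Maya on 34.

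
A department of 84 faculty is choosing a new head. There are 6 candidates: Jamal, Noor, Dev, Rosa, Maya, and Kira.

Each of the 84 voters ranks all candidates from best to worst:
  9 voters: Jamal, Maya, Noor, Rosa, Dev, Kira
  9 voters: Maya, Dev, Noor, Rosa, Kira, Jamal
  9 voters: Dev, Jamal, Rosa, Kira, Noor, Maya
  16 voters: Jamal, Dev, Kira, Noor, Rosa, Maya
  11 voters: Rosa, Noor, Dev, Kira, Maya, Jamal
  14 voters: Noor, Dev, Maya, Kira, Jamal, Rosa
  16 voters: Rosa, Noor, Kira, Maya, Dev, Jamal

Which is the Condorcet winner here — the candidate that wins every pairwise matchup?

Noor

Noor vs Jamal: 50–34
Noor vs Dev: 50–34
Noor vs Rosa: 48–36
Noor vs Maya: 66–18
Noor vs Kira: 59–25
Noor beats every other candidate.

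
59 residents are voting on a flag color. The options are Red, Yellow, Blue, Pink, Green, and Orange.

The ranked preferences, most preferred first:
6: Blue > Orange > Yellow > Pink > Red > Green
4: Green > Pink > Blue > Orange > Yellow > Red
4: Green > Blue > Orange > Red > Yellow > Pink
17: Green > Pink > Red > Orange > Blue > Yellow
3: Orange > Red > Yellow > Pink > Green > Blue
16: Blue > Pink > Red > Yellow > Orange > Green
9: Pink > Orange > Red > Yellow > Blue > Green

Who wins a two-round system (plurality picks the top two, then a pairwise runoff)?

Blue

Round 1 first-place votes: Red 0, Yellow 0, Blue 22, Pink 9, Green 25, Orange 3. Green and Blue advance.
Runoff: Green is ranked above Blue on 28 ballots, Blue above Green on 31.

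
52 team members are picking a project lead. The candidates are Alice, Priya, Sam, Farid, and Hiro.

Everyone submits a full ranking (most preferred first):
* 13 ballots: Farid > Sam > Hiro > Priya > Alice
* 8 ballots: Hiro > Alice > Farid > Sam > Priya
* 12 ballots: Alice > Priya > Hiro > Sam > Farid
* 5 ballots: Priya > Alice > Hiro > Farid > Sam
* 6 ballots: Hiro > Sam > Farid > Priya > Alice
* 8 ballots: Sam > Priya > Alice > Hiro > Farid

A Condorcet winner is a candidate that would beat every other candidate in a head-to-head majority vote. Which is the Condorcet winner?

Hiro

Hiro vs Alice: 27–25
Hiro vs Priya: 27–25
Hiro vs Sam: 31–21
Hiro vs Farid: 39–13
Hiro beats every other candidate.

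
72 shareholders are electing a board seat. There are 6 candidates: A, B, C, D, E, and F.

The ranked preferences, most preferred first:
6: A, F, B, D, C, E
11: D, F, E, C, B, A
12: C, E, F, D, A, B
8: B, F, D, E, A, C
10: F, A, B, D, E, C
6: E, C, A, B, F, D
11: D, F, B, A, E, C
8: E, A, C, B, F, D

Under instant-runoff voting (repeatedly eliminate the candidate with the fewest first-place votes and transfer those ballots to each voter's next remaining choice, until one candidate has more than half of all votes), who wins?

F

Round 1: A 6, B 8, C 12, D 22, E 14, F 10. A eliminated.
Round 2: B 8, C 12, D 22, E 14, F 16. B eliminated.
Round 3: C 12, D 22, E 14, F 24. C eliminated.
Round 4: D 22, E 26, F 24. D eliminated.
Round 5: E 26, F 46. F has a majority (≥37).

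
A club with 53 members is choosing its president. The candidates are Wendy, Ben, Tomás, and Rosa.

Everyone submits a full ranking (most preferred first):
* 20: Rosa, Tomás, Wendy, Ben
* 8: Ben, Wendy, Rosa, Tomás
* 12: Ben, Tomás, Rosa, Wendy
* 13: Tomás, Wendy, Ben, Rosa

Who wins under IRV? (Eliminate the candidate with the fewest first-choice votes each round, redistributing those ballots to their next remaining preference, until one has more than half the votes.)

Round 1: Wendy 0, Ben 20, Tomás 13, Rosa 20. Wendy eliminated.
Round 2: Ben 20, Tomás 13, Rosa 20. Tomás eliminated.
Round 3: Ben 33, Rosa 20. Ben has a majority (≥27).

Ben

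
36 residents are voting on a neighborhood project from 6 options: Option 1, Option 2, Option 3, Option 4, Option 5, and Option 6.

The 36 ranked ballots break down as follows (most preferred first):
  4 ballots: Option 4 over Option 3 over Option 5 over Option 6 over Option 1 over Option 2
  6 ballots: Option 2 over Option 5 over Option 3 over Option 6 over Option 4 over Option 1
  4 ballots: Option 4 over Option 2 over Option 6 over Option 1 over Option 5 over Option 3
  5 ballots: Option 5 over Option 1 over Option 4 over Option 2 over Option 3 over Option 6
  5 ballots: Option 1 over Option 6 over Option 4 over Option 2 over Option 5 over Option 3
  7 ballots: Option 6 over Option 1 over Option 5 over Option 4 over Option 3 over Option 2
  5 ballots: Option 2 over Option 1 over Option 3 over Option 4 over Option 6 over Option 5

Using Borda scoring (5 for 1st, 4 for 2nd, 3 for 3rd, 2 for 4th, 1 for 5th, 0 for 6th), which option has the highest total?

Option 1: 4×1 + 6×0 + 4×2 + 5×4 + 5×5 + 7×4 + 5×4 = 105
Option 2: 4×0 + 6×5 + 4×4 + 5×2 + 5×2 + 7×0 + 5×5 = 91
Option 3: 4×4 + 6×3 + 4×0 + 5×1 + 5×0 + 7×1 + 5×3 = 61
Option 4: 4×5 + 6×1 + 4×5 + 5×3 + 5×3 + 7×2 + 5×2 = 100
Option 5: 4×3 + 6×4 + 4×1 + 5×5 + 5×1 + 7×3 + 5×0 = 91
Option 6: 4×2 + 6×2 + 4×3 + 5×0 + 5×4 + 7×5 + 5×1 = 92

Option 1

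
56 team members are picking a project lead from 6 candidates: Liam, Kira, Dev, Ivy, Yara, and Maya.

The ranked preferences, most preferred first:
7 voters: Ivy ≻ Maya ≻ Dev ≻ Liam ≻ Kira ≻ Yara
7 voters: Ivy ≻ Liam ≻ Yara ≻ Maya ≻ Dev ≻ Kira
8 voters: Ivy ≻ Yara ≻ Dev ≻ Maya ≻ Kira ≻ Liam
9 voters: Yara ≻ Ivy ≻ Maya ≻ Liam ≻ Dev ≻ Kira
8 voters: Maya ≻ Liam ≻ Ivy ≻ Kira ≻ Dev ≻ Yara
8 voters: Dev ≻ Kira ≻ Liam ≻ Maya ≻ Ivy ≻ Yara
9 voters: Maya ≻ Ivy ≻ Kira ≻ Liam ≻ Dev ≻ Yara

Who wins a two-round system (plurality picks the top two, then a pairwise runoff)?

Ivy

Round 1 first-place votes: Liam 0, Kira 0, Dev 8, Ivy 22, Yara 9, Maya 17. Ivy and Maya advance.
Runoff: Ivy is ranked above Maya on 31 ballots, Maya above Ivy on 25.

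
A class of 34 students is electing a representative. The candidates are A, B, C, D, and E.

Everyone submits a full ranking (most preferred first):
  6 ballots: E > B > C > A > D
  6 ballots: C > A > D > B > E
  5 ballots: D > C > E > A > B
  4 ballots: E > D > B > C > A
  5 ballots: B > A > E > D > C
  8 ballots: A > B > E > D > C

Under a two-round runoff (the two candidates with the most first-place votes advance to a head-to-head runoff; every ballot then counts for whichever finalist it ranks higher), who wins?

A

Round 1 first-place votes: A 8, B 5, C 6, D 5, E 10. E and A advance.
Runoff: E is ranked above A on 15 ballots, A above E on 19.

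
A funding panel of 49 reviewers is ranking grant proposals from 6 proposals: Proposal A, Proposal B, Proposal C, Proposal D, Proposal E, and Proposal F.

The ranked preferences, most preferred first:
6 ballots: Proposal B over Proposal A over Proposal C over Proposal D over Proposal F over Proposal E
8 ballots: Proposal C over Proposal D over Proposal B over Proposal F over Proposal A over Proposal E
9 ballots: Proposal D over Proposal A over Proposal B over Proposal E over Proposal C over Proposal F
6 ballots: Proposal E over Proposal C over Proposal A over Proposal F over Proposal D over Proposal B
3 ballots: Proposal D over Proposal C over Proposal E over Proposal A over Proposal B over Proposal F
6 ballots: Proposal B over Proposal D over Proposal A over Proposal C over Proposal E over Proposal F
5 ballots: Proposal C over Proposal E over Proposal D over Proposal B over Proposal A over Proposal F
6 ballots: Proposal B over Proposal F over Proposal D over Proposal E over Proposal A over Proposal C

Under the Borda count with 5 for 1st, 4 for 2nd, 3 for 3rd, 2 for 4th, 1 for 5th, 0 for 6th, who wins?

Proposal D

Proposal A: 6×4 + 8×1 + 9×4 + 6×3 + 3×2 + 6×3 + 5×1 + 6×1 = 121
Proposal B: 6×5 + 8×3 + 9×3 + 6×0 + 3×1 + 6×5 + 5×2 + 6×5 = 154
Proposal C: 6×3 + 8×5 + 9×1 + 6×4 + 3×4 + 6×2 + 5×5 + 6×0 = 140
Proposal D: 6×2 + 8×4 + 9×5 + 6×1 + 3×5 + 6×4 + 5×3 + 6×3 = 167
Proposal E: 6×0 + 8×0 + 9×2 + 6×5 + 3×3 + 6×1 + 5×4 + 6×2 = 95
Proposal F: 6×1 + 8×2 + 9×0 + 6×2 + 3×0 + 6×0 + 5×0 + 6×4 = 58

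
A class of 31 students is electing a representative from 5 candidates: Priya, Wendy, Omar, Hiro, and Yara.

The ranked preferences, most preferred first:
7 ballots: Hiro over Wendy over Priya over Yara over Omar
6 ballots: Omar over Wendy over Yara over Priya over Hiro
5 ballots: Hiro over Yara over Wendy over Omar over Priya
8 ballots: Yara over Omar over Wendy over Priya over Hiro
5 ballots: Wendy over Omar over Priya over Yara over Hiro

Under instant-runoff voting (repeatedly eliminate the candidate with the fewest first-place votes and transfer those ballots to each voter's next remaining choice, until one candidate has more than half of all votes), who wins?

Omar

Round 1: Priya 0, Wendy 5, Omar 6, Hiro 12, Yara 8. Priya eliminated.
Round 2: Wendy 5, Omar 6, Hiro 12, Yara 8. Wendy eliminated.
Round 3: Omar 11, Hiro 12, Yara 8. Yara eliminated.
Round 4: Omar 19, Hiro 12. Omar has a majority (≥16).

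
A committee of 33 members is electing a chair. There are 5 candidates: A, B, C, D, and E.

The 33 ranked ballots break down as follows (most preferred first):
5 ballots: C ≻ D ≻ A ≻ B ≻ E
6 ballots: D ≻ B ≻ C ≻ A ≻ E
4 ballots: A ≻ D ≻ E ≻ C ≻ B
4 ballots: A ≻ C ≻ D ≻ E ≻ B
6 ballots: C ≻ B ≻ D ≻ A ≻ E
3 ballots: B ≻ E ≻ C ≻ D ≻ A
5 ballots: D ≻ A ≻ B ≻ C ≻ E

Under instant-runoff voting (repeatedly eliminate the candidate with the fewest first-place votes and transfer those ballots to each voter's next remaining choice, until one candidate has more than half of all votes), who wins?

Round 1: A 8, B 3, C 11, D 11, E 0. E eliminated.
Round 2: A 8, B 3, C 11, D 11. B eliminated.
Round 3: A 8, C 14, D 11. A eliminated.
Round 4: C 18, D 15. C has a majority (≥17).

C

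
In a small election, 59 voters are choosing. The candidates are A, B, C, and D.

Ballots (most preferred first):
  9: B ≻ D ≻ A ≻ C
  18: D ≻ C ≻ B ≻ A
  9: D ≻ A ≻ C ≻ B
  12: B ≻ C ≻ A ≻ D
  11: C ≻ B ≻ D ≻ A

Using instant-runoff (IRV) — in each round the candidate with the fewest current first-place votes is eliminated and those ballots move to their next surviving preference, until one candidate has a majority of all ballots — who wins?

Round 1: A 0, B 21, C 11, D 27. A eliminated.
Round 2: B 21, C 11, D 27. C eliminated.
Round 3: B 32, D 27. B has a majority (≥30).

B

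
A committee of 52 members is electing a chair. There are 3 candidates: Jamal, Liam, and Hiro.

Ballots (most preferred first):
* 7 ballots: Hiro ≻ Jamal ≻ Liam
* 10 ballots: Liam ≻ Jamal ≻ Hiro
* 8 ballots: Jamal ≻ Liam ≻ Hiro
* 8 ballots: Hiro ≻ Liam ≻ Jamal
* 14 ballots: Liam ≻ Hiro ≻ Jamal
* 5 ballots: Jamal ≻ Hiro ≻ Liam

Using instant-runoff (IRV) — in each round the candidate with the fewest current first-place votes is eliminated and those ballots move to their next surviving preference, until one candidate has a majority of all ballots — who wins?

Round 1: Jamal 13, Liam 24, Hiro 15. Jamal eliminated.
Round 2: Liam 32, Hiro 20. Liam has a majority (≥27).

Liam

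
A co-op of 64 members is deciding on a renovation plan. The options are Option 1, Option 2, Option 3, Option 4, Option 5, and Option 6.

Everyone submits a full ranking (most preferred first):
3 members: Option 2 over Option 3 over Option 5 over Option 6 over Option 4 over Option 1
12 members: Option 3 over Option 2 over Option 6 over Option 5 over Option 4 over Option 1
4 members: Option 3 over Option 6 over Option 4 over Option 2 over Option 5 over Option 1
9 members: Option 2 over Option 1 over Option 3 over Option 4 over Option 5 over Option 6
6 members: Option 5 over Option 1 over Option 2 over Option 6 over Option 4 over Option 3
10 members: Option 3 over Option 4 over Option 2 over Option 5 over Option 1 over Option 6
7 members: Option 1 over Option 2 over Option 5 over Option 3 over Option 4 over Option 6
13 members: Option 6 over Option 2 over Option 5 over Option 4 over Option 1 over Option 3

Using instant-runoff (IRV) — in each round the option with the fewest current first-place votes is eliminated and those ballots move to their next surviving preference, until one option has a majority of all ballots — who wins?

Option 1

Round 1: Option 1 7, Option 2 12, Option 3 26, Option 4 0, Option 5 6, Option 6 13. Option 4 eliminated.
Round 2: Option 1 7, Option 2 12, Option 3 26, Option 5 6, Option 6 13. Option 5 eliminated.
Round 3: Option 1 13, Option 2 12, Option 3 26, Option 6 13. Option 2 eliminated.
Round 4: Option 1 22, Option 3 29, Option 6 13. Option 6 eliminated.
Round 5: Option 1 35, Option 3 29. Option 1 has a majority (≥33).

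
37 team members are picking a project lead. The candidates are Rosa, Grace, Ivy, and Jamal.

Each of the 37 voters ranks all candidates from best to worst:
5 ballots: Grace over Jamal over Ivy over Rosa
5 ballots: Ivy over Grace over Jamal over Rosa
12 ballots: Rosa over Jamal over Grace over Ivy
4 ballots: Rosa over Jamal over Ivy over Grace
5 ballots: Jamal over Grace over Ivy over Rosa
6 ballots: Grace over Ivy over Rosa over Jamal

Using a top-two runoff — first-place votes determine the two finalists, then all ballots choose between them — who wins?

Grace

Round 1 first-place votes: Rosa 16, Grace 11, Ivy 5, Jamal 5. Rosa and Grace advance.
Runoff: Rosa is ranked above Grace on 16 ballots, Grace above Rosa on 21.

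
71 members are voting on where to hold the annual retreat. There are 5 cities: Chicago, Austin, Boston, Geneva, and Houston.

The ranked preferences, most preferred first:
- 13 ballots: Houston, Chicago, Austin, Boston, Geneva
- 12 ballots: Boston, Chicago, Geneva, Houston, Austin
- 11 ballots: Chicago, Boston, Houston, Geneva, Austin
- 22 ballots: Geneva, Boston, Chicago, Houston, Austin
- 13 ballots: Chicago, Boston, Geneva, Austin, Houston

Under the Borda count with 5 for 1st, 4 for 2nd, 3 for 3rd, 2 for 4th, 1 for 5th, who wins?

Chicago

Chicago: 13×4 + 12×4 + 11×5 + 22×3 + 13×5 = 286
Austin: 13×3 + 12×1 + 11×1 + 22×1 + 13×2 = 110
Boston: 13×2 + 12×5 + 11×4 + 22×4 + 13×4 = 270
Geneva: 13×1 + 12×3 + 11×2 + 22×5 + 13×3 = 220
Houston: 13×5 + 12×2 + 11×3 + 22×2 + 13×1 = 179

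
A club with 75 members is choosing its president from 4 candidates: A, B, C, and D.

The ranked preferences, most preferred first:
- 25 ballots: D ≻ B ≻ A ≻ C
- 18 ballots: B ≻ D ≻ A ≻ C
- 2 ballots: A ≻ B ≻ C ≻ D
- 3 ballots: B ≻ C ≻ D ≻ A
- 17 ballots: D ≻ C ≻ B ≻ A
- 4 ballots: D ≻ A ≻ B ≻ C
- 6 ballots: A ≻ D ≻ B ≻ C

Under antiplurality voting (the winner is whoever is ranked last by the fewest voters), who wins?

B

Last-place votes: A 20, B 0, C 53, D 2.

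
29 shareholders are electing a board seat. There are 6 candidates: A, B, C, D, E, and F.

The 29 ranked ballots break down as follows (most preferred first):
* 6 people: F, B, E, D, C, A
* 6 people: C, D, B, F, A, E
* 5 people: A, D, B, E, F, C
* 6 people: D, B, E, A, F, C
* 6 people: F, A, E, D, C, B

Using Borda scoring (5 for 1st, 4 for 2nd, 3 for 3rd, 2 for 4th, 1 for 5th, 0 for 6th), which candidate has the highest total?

A: 6×0 + 6×1 + 5×5 + 6×2 + 6×4 = 67
B: 6×4 + 6×3 + 5×3 + 6×4 + 6×0 = 81
C: 6×1 + 6×5 + 5×0 + 6×0 + 6×1 = 42
D: 6×2 + 6×4 + 5×4 + 6×5 + 6×2 = 98
E: 6×3 + 6×0 + 5×2 + 6×3 + 6×3 = 64
F: 6×5 + 6×2 + 5×1 + 6×1 + 6×5 = 83

D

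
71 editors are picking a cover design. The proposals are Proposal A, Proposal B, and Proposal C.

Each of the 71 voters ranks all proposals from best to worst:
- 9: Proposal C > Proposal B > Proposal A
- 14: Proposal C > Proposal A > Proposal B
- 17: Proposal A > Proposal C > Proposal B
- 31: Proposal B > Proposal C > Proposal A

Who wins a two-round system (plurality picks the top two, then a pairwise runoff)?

Round 1 first-place votes: Proposal A 17, Proposal B 31, Proposal C 23. Proposal B and Proposal C advance.
Runoff: Proposal B is ranked above Proposal C on 31 ballots, Proposal C above Proposal B on 40.

Proposal C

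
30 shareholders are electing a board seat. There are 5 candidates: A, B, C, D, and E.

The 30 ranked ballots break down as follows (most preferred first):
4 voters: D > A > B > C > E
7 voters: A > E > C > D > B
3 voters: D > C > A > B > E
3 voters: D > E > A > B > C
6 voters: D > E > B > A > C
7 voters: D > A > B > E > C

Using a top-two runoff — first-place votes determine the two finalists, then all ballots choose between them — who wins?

Round 1 first-place votes: A 7, B 0, C 0, D 23, E 0. D and A advance.
Runoff: D is ranked above A on 23 ballots, A above D on 7.

D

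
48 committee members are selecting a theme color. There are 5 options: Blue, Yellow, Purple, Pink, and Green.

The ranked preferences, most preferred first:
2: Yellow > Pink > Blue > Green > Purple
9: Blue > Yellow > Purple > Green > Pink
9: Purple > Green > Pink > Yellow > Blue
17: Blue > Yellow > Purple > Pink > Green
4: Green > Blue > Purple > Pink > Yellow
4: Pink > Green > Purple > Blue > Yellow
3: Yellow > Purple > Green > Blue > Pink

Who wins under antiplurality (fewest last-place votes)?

Purple

Last-place votes: Blue 9, Yellow 8, Purple 2, Pink 12, Green 17.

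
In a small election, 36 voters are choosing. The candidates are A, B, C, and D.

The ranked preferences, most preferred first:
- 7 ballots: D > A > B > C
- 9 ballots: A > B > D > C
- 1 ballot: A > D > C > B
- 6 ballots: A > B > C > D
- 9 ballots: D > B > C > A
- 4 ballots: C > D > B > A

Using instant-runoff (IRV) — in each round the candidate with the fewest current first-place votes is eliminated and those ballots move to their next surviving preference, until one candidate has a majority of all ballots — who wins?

D

Round 1: A 16, B 0, C 4, D 16. B eliminated.
Round 2: A 16, C 4, D 16. C eliminated.
Round 3: A 16, D 20. D has a majority (≥19).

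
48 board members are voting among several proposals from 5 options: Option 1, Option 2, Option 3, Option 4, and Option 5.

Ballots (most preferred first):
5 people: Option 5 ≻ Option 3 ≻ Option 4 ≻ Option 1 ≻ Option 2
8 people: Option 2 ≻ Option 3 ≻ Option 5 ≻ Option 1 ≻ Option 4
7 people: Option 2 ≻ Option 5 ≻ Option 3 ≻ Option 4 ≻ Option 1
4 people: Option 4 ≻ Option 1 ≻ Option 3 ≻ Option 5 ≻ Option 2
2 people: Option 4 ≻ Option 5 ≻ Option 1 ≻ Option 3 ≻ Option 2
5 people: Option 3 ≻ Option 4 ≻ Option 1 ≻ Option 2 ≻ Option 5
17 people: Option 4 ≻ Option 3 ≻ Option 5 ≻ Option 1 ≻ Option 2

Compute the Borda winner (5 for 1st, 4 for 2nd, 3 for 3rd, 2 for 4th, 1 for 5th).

Option 1: 5×2 + 8×2 + 7×1 + 4×4 + 2×3 + 5×3 + 17×2 = 104
Option 2: 5×1 + 8×5 + 7×5 + 4×1 + 2×1 + 5×2 + 17×1 = 113
Option 3: 5×4 + 8×4 + 7×3 + 4×3 + 2×2 + 5×5 + 17×4 = 182
Option 4: 5×3 + 8×1 + 7×2 + 4×5 + 2×5 + 5×4 + 17×5 = 172
Option 5: 5×5 + 8×3 + 7×4 + 4×2 + 2×4 + 5×1 + 17×3 = 149

Option 3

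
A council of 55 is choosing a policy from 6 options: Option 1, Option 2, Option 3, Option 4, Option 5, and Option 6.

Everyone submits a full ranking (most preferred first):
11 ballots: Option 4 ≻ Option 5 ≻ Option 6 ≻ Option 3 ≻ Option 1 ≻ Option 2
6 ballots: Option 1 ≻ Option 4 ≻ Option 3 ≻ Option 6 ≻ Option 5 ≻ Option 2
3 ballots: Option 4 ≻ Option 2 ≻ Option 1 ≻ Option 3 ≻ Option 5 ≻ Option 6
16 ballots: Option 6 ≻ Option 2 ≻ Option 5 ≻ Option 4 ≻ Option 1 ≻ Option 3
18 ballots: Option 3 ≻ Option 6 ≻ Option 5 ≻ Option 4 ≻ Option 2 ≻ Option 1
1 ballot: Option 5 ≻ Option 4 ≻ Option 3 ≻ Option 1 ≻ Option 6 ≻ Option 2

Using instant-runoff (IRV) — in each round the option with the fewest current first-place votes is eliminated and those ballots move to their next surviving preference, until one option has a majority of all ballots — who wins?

Option 4

Round 1: Option 1 6, Option 2 0, Option 3 18, Option 4 14, Option 5 1, Option 6 16. Option 2 eliminated.
Round 2: Option 1 6, Option 3 18, Option 4 14, Option 5 1, Option 6 16. Option 5 eliminated.
Round 3: Option 1 6, Option 3 18, Option 4 15, Option 6 16. Option 1 eliminated.
Round 4: Option 3 18, Option 4 21, Option 6 16. Option 6 eliminated.
Round 5: Option 3 18, Option 4 37. Option 4 has a majority (≥28).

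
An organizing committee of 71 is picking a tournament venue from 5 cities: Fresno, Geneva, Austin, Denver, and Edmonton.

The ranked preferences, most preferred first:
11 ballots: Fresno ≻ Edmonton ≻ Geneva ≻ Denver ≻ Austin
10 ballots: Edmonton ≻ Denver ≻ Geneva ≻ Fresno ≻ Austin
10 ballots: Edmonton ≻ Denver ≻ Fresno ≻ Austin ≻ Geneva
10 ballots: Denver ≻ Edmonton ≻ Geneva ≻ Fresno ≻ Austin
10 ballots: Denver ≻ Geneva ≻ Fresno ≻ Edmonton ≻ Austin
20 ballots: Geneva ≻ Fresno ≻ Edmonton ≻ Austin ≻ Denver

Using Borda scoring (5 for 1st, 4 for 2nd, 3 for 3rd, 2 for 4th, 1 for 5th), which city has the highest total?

Fresno: 11×5 + 10×2 + 10×3 + 10×2 + 10×3 + 20×4 = 235
Geneva: 11×3 + 10×3 + 10×1 + 10×3 + 10×4 + 20×5 = 243
Austin: 11×1 + 10×1 + 10×2 + 10×1 + 10×1 + 20×2 = 101
Denver: 11×2 + 10×4 + 10×4 + 10×5 + 10×5 + 20×1 = 222
Edmonton: 11×4 + 10×5 + 10×5 + 10×4 + 10×2 + 20×3 = 264

Edmonton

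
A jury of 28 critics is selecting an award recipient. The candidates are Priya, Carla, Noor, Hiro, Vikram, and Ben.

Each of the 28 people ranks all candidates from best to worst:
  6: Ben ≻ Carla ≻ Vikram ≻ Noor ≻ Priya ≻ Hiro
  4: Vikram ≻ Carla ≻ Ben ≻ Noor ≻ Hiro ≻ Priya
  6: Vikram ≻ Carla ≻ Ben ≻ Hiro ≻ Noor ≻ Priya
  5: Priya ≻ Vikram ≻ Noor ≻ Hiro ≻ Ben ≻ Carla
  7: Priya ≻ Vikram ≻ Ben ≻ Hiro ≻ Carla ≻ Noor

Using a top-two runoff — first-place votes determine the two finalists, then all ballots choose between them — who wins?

Round 1 first-place votes: Priya 12, Carla 0, Noor 0, Hiro 0, Vikram 10, Ben 6. Priya and Vikram advance.
Runoff: Priya is ranked above Vikram on 12 ballots, Vikram above Priya on 16.

Vikram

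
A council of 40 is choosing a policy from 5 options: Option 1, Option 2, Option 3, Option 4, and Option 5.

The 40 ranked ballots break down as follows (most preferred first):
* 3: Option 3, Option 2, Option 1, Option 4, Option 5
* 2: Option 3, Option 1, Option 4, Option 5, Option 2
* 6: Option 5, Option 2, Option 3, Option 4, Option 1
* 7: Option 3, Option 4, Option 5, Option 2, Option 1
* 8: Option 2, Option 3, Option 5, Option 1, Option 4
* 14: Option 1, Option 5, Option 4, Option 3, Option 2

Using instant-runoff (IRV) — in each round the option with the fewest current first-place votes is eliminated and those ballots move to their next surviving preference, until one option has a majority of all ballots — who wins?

Round 1: Option 1 14, Option 2 8, Option 3 12, Option 4 0, Option 5 6. Option 4 eliminated.
Round 2: Option 1 14, Option 2 8, Option 3 12, Option 5 6. Option 5 eliminated.
Round 3: Option 1 14, Option 2 14, Option 3 12. Option 3 eliminated.
Round 4: Option 1 16, Option 2 24. Option 2 has a majority (≥21).

Option 2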